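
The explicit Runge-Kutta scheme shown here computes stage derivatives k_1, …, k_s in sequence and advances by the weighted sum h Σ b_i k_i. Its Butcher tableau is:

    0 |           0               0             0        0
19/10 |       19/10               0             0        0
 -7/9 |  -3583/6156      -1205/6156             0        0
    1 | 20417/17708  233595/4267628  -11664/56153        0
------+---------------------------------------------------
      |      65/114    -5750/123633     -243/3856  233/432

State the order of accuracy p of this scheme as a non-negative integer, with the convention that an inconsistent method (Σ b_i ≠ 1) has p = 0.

b = (65/114, -5750/123633, -243/3856, 233/432)
c = (0, 19/10, -7/9, 1)
Ac = (0, 0, -241/648, 495/1864)
Σ b_i: 65/114·1 + (-5750/123633)·1 + (-243/3856)·1 + 233/432·1 = 1 ✓
b·c: (-5750/123633)·19/10 + (-243/3856)·(-7/9) + 233/432·1 = 1/2 ✓
b·c²: (-5750/123633)·361/100 + (-243/3856)·49/81 + 233/432·1 = 1/3 ✓
b·Ac: (-243/3856)·(-241/648) + 233/432·495/1864 = 1/6 ✓
b·c³: (-5750/123633)·6859/1000 + (-243/3856)·(-343/729) + 233/432·1 = 1/4 ✓
b·(c∘Ac): (-243/3856)·1687/5832 + 233/432·495/1864 = 1/8 ✓
b·Ac²: (-243/3856)·(-4579/6480) + 233/432·1341/18640 = 1/12 ✓
b·A²c: 233/432·18/233 = 1/24 ✓; 4 stages ⇒ order 4.

4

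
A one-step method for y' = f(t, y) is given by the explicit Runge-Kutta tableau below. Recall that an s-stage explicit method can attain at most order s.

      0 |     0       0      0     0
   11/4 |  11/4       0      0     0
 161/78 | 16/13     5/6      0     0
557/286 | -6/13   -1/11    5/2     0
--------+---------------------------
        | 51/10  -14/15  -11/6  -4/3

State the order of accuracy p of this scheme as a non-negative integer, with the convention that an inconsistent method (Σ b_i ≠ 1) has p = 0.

b = (51/10, -14/15, -11/6, -4/3)
c = (0, 11/4, 161/78, 557/286)
Ac = (0, 0, 55/24, 383/78)
Σ b_i: 51/10·1 + (-14/15)·1 + (-11/6)·1 + (-4/3)·1 = 1 ✓
b·c: (-14/15)·11/4 + (-11/6)·161/78 + (-4/3)·557/286 = -230311/25740 ≠ 1/2 ⇒ order 1.

1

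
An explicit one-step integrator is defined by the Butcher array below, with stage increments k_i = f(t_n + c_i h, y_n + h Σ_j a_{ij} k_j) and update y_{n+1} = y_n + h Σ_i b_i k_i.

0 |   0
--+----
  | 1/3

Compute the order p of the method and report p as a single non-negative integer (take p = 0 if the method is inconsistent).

b = (1/3)
c = (0)
Σ b_i: 1/3·1 = 1/3 ≠ 1 ⇒ order 0.

0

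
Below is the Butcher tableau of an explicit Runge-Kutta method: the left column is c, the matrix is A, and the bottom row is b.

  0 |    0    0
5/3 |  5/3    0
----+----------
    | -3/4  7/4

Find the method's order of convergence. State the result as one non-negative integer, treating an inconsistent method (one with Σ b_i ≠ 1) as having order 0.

b = (-3/4, 7/4)
c = (0, 5/3)
Σ b_i: (-3/4)·1 + 7/4·1 = 1 ✓
b·c: 7/4·5/3 = 35/12 ≠ 1/2 ⇒ order 1.

1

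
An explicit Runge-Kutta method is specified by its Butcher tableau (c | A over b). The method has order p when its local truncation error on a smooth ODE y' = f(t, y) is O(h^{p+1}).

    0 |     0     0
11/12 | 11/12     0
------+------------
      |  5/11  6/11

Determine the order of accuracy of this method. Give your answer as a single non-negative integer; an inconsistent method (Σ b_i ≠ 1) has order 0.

2

b = (5/11, 6/11)
c = (0, 11/12)
Σ b_i: 5/11·1 + 6/11·1 = 1 ✓
b·c: 6/11·11/12 = 1/2 ✓; 2 stages ⇒ order 2.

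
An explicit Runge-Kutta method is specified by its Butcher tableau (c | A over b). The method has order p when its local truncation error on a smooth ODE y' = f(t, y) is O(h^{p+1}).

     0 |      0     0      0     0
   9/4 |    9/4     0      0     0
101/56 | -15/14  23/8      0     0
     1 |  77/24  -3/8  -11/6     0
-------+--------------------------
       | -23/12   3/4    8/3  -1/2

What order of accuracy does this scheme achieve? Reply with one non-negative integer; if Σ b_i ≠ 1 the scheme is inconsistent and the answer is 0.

b = (-23/12, 3/4, 8/3, -1/2)
c = (0, 9/4, 101/56, 1)
Ac = (0, 0, 207/32, -2789/672)
Σ b_i: (-23/12)·1 + 3/4·1 + 8/3·1 + (-1/2)·1 = 1 ✓
b·c: 3/4·9/4 + 8/3·101/56 + (-1/2)·1 = 2015/336 ≠ 1/2 ⇒ order 1.

1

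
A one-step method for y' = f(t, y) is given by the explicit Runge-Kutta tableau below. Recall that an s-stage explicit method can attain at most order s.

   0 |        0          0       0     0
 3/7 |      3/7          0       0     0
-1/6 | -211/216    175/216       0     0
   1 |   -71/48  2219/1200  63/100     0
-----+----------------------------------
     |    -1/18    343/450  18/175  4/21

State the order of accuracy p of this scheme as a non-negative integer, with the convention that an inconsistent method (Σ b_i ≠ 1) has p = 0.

b = (-1/18, 343/450, 18/175, 4/21)
c = (0, 3/7, -1/6, 1)
Ac = (0, 0, 25/72, 11/16)
Σ b_i: (-1/18)·1 + 343/450·1 + 18/175·1 + 4/21·1 = 1 ✓
b·c: 343/450·3/7 + 18/175·(-1/6) + 4/21·1 = 1/2 ✓
b·c²: 343/450·9/49 + 18/175·1/36 + 4/21·1 = 1/3 ✓
b·Ac: 18/175·25/72 + 4/21·11/16 = 1/6 ✓
b·c³: 343/450·27/343 + 18/175·(-1/216) + 4/21·1 = 1/4 ✓
b·(c∘Ac): 18/175·(-25/432) + 4/21·11/16 = 1/8 ✓
b·Ac²: 18/175·25/168 + 4/21·5/14 = 1/12 ✓
b·A²c: 4/21·7/32 = 1/24 ✓; 4 stages ⇒ order 4.

4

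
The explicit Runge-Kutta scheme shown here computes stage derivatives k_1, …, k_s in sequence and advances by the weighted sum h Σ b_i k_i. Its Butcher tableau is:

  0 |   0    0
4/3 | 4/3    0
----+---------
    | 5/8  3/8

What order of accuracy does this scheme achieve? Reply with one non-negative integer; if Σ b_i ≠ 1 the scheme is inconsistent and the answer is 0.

2

b = (5/8, 3/8)
c = (0, 4/3)
Σ b_i: 5/8·1 + 3/8·1 = 1 ✓
b·c: 3/8·4/3 = 1/2 ✓; 2 stages ⇒ order 2.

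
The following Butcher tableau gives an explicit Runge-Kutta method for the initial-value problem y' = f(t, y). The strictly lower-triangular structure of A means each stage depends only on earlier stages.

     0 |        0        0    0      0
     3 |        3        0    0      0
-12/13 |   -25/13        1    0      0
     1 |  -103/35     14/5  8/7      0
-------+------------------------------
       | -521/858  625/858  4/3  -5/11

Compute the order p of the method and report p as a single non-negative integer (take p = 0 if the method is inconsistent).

b = (-521/858, 625/858, 4/3, -5/11)
c = (0, 3, -12/13, 1)
Ac = (0, 0, 3, 3342/455)
Σ b_i: (-521/858)·1 + 625/858·1 + 4/3·1 + (-5/11)·1 = 1 ✓
b·c: 625/858·3 + 4/3·(-12/13) + (-5/11)·1 = 1/2 ✓
b·c²: 625/858·9 + 4/3·144/169 + (-5/11)·1 = 26909/3718 ≠ 1/3 ⇒ order 2.
b·Ac: 4/3·3 + (-5/11)·3342/455 = 662/1001 ≠ 1/6

2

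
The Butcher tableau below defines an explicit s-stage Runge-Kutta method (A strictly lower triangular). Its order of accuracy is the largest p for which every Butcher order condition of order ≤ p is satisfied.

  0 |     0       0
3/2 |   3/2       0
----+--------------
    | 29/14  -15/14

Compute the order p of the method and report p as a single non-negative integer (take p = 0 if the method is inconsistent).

1

b = (29/14, -15/14)
c = (0, 3/2)
Σ b_i: 29/14·1 + (-15/14)·1 = 1 ✓
b·c: (-15/14)·3/2 = -45/28 ≠ 1/2 ⇒ order 1.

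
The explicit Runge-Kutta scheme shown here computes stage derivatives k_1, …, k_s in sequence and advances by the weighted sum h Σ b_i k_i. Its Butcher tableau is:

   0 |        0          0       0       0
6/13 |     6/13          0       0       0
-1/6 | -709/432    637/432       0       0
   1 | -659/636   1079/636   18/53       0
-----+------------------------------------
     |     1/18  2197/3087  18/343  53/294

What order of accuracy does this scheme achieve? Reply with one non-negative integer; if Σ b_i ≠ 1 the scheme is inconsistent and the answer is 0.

4

b = (1/18, 2197/3087, 18/343, 53/294)
c = (0, 6/13, -1/6, 1)
Ac = (0, 0, 49/72, 77/106)
Σ b_i: 1/18·1 + 2197/3087·1 + 18/343·1 + 53/294·1 = 1 ✓
b·c: 2197/3087·6/13 + 18/343·(-1/6) + 53/294·1 = 1/2 ✓
b·c²: 2197/3087·36/169 + 18/343·1/36 + 53/294·1 = 1/3 ✓
b·Ac: 18/343·49/72 + 53/294·77/106 = 1/6 ✓
b·c³: 2197/3087·216/2197 + 18/343·(-1/216) + 53/294·1 = 1/4 ✓
b·(c∘Ac): 18/343·(-49/432) + 53/294·77/106 = 1/8 ✓
b·Ac²: 18/343·49/156 + 53/294·511/1378 = 1/12 ✓
b·A²c: 53/294·49/212 = 1/24 ✓; 4 stages ⇒ order 4.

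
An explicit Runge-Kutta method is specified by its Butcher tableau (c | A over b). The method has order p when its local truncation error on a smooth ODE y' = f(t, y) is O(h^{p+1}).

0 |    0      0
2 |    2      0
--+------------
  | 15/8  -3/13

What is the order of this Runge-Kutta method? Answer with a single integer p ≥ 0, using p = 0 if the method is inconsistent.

0

b = (15/8, -3/13)
c = (0, 2)
Σ b_i: 15/8·1 + (-3/13)·1 = 171/104 ≠ 1 ⇒ order 0.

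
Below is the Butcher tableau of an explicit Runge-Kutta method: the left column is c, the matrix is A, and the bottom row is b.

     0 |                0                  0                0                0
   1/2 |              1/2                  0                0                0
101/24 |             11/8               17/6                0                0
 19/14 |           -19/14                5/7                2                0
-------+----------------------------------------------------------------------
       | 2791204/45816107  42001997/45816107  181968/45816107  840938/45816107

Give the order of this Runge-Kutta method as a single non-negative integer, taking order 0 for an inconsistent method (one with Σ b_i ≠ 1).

3

b = (2791204/45816107, 42001997/45816107, 181968/45816107, 840938/45816107)
c = (0, 1/2, 101/24, 19/14)
Ac = (0, 0, 17/12, 737/84)
Σ b_i: 2791204/45816107·1 + 42001997/45816107·1 + 181968/45816107·1 + 840938/45816107·1 = 1 ✓
b·c: 42001997/45816107·1/2 + 181968/45816107·101/24 + 840938/45816107·19/14 = 1/2 ✓
b·c²: 42001997/45816107·1/4 + 181968/45816107·10201/576 + 840938/45816107·361/196 = 1/3 ✓
b·Ac: 181968/45816107·17/12 + 840938/45816107·737/84 = 1/6 ✓
b·c³: 42001997/45816107·1/8 + 181968/45816107·1030301/13824 + 840938/45816107·6859/2744 = 42163310569/92365271712 ≠ 1/4 ⇒ order 3.
b·(c∘Ac): 181968/45816107·1717/288 + 840938/45816107·14003/1176 = 44392679/183264428 ≠ 1/8
b·Ac²: 181968/45816107·17/24 + 840938/45816107·71767/2016 = 4329389125/6597519408 ≠ 1/12
b·A²c: 840938/45816107·17/6 = 7147973/137448321 ≠ 1/24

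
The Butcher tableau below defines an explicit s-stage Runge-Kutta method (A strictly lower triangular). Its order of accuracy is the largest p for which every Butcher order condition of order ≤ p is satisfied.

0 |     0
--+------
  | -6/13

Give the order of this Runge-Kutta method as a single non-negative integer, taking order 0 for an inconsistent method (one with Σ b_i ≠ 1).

0

b = (-6/13)
c = (0)
Σ b_i: (-6/13)·1 = -6/13 ≠ 1 ⇒ order 0.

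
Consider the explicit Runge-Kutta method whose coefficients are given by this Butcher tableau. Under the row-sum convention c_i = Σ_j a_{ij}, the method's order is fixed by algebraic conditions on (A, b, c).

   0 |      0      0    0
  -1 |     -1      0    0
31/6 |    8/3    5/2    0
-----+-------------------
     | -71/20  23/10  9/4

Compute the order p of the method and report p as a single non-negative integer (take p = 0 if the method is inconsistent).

b = (-71/20, 23/10, 9/4)
c = (0, -1, 31/6)
Ac = (0, 0, -5/2)
Σ b_i: (-71/20)·1 + 23/10·1 + 9/4·1 = 1 ✓
b·c: 23/10·(-1) + 9/4·31/6 = 373/40 ≠ 1/2 ⇒ order 1.

1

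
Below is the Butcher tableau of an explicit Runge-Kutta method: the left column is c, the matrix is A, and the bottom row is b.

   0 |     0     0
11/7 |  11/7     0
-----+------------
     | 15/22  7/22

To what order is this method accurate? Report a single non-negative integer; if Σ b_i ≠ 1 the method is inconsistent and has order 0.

b = (15/22, 7/22)
c = (0, 11/7)
Σ b_i: 15/22·1 + 7/22·1 = 1 ✓
b·c: 7/22·11/7 = 1/2 ✓; 2 stages ⇒ order 2.

2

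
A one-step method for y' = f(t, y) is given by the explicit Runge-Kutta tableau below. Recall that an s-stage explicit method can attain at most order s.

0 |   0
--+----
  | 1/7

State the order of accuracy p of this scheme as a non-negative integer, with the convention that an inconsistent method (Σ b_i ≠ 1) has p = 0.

b = (1/7)
c = (0)
Σ b_i: 1/7·1 = 1/7 ≠ 1 ⇒ order 0.

0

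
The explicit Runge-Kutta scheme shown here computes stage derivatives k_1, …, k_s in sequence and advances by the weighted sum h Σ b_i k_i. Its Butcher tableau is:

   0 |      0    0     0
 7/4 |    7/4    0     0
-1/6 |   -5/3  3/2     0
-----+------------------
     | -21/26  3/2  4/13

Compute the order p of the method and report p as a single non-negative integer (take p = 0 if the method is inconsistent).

b = (-21/26, 3/2, 4/13)
c = (0, 7/4, -1/6)
Ac = (0, 0, 21/8)
Σ b_i: (-21/26)·1 + 3/2·1 + 4/13·1 = 1 ✓
b·c: 3/2·7/4 + 4/13·(-1/6) = 803/312 ≠ 1/2 ⇒ order 1.

1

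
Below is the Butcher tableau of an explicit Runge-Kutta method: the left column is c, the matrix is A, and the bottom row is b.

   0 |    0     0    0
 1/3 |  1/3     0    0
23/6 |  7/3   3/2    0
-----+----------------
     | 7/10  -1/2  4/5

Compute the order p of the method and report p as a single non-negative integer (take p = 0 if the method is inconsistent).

b = (7/10, -1/2, 4/5)
c = (0, 1/3, 23/6)
Ac = (0, 0, 1/2)
Σ b_i: 7/10·1 + (-1/2)·1 + 4/5·1 = 1 ✓
b·c: (-1/2)·1/3 + 4/5·23/6 = 29/10 ≠ 1/2 ⇒ order 1.

1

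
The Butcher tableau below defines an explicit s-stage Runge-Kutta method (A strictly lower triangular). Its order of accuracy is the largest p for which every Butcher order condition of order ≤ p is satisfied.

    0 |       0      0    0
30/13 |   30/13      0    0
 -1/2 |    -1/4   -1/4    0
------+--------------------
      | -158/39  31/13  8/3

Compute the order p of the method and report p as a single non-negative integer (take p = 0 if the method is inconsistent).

b = (-158/39, 31/13, 8/3)
c = (0, 30/13, -1/2)
Ac = (0, 0, -15/26)
Σ b_i: (-158/39)·1 + 31/13·1 + 8/3·1 = 1 ✓
b·c: 31/13·30/13 + 8/3·(-1/2) = 2114/507 ≠ 1/2 ⇒ order 1.

1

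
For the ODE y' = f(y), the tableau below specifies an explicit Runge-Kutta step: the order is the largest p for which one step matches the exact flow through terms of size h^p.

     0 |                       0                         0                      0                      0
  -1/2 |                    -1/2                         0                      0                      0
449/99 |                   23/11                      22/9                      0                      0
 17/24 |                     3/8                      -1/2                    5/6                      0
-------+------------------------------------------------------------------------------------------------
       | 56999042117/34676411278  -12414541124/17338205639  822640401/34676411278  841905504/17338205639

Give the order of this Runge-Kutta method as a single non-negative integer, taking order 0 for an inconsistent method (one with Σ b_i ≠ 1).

b = (56999042117/34676411278, -12414541124/17338205639, 822640401/34676411278, 841905504/17338205639)
c = (0, -1/2, 449/99, 17/24)
Ac = (0, 0, -11/9, 4787/1188)
Σ b_i: 56999042117/34676411278·1 + (-12414541124/17338205639)·1 + 822640401/34676411278·1 + 841905504/17338205639·1 = 1 ✓
b·c: (-12414541124/17338205639)·(-1/2) + 822640401/34676411278·449/99 + 841905504/17338205639·17/24 = 1/2 ✓
b·c²: (-12414541124/17338205639)·1/4 + 822640401/34676411278·201601/9801 + 841905504/17338205639·289/576 = 1/3 ✓
b·Ac: 822640401/34676411278·(-11/9) + 841905504/17338205639·4787/1188 = 1/6 ✓
b·c³: (-12414541124/17338205639)·(-1/8) + 822640401/34676411278·90518849/970299 + 841905504/17338205639·4913/13824 = 191139426154153/82391153196528 ≠ 1/4 ⇒ order 3.
b·(c∘Ac): 822640401/34676411278·(-449/81) + 841905504/17338205639·81379/28512 = 2212811213/312087701502 ≠ 1/8
b·Ac²: 822640401/34676411278·11/18 + 841905504/17338205639·4002617/235224 = 17317938075179/20597788299132 ≠ 1/12
b·A²c: 841905504/17338205639·(-55/54) = -2572489040/52014616917 ≠ 1/24

3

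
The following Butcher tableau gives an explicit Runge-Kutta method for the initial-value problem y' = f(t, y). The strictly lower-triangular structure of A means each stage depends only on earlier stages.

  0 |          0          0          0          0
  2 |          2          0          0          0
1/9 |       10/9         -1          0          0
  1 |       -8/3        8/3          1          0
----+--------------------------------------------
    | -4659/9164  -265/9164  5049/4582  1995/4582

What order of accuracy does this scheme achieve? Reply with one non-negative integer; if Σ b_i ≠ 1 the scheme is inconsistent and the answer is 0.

b = (-4659/9164, -265/9164, 5049/4582, 1995/4582)
c = (0, 2, 1/9, 1)
Ac = (0, 0, -2, 49/9)
Σ b_i: (-4659/9164)·1 + (-265/9164)·1 + 5049/4582·1 + 1995/4582·1 = 1 ✓
b·c: (-265/9164)·2 + 5049/4582·1/9 + 1995/4582·1 = 1/2 ✓
b·c²: (-265/9164)·4 + 5049/4582·1/81 + 1995/4582·1 = 1/3 ✓
b·Ac: 5049/4582·(-2) + 1995/4582·49/9 = 1/6 ✓
b·c³: (-265/9164)·8 + 5049/4582·1/729 + 1995/4582·1 = 12716/61857 ≠ 1/4 ⇒ order 3.
b·(c∘Ac): 5049/4582·(-2/9) + 1995/4582·49/9 = 29219/13746 ≠ 1/8
b·Ac²: 5049/4582·(-4) + 1995/4582·865/81 = 29933/123714 ≠ 1/12
b·A²c: 1995/4582·(-2) = -1995/2291 ≠ 1/24

3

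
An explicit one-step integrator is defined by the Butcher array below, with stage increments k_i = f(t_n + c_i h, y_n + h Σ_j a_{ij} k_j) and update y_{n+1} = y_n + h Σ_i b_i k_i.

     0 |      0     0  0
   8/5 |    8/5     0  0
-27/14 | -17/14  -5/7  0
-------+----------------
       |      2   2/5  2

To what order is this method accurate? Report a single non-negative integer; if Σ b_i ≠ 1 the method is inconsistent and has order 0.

b = (2, 2/5, 2)
c = (0, 8/5, -27/14)
Ac = (0, 0, -8/7)
Σ b_i: 2·1 + 2/5·1 + 2·1 = 22/5 ≠ 1 ⇒ order 0.

0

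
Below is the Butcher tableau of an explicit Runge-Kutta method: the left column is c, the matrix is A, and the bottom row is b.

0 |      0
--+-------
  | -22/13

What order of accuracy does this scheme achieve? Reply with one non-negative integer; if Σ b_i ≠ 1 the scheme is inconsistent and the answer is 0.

b = (-22/13)
c = (0)
Σ b_i: (-22/13)·1 = -22/13 ≠ 1 ⇒ order 0.

0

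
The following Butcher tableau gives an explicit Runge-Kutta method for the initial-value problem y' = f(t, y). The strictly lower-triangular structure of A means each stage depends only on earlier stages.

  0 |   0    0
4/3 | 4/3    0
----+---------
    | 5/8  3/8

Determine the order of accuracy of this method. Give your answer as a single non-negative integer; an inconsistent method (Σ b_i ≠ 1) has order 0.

b = (5/8, 3/8)
c = (0, 4/3)
Σ b_i: 5/8·1 + 3/8·1 = 1 ✓
b·c: 3/8·4/3 = 1/2 ✓; 2 stages ⇒ order 2.

2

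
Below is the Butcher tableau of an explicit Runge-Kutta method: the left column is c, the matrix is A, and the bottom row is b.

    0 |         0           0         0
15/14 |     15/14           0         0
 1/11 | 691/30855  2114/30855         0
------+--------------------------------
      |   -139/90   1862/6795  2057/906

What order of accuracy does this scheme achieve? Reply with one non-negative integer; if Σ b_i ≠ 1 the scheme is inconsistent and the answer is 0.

b = (-139/90, 1862/6795, 2057/906)
c = (0, 15/14, 1/11)
Ac = (0, 0, 151/2057)
Σ b_i: (-139/90)·1 + 1862/6795·1 + 2057/906·1 = 1 ✓
b·c: 1862/6795·15/14 + 2057/906·1/11 = 1/2 ✓
b·c²: 1862/6795·225/196 + 2057/906·1/121 = 1/3 ✓
b·Ac: 2057/906·151/2057 = 1/6 ✓; 3 stages ⇒ order 3.

3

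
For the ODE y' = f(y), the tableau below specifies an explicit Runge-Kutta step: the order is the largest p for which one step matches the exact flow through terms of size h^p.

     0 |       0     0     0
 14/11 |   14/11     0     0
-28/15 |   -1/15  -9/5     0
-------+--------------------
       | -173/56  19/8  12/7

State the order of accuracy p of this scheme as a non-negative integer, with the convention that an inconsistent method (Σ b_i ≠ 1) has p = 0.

1

b = (-173/56, 19/8, 12/7)
c = (0, 14/11, -28/15)
Ac = (0, 0, -126/55)
Σ b_i: (-173/56)·1 + 19/8·1 + 12/7·1 = 1 ✓
b·c: 19/8·14/11 + 12/7·(-28/15) = -39/220 ≠ 1/2 ⇒ order 1.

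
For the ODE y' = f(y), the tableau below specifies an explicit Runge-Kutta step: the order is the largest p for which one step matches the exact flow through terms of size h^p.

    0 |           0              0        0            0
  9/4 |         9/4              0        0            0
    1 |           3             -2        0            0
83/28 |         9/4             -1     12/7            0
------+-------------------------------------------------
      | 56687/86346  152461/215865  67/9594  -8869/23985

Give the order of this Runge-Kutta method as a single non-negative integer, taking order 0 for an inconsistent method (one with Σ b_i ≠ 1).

3

b = (56687/86346, 152461/215865, 67/9594, -8869/23985)
c = (0, 9/4, 1, 83/28)
Ac = (0, 0, -9/2, -15/28)
Σ b_i: 56687/86346·1 + 152461/215865·1 + 67/9594·1 + (-8869/23985)·1 = 1 ✓
b·c: 152461/215865·9/4 + 67/9594·1 + (-8869/23985)·83/28 = 1/2 ✓
b·c²: 152461/215865·81/16 + 67/9594·1 + (-8869/23985)·6889/784 = 1/3 ✓
b·Ac: 67/9594·(-9/2) + (-8869/23985)·(-15/28) = 1/6 ✓
b·c³: 152461/215865·729/64 + 67/9594·1 + (-8869/23985)·571787/21952 = -848651/537264 ≠ 1/4 ⇒ order 3.
b·(c∘Ac): 67/9594·(-9/2) + (-8869/23985)·(-1245/784) = 14219/25584 ≠ 1/8
b·Ac²: 67/9594·(-81/8) + (-8869/23985)·(-375/112) = 14933/12792 ≠ 1/12
b·A²c: (-8869/23985)·(-54/7) = 7602/2665 ≠ 1/24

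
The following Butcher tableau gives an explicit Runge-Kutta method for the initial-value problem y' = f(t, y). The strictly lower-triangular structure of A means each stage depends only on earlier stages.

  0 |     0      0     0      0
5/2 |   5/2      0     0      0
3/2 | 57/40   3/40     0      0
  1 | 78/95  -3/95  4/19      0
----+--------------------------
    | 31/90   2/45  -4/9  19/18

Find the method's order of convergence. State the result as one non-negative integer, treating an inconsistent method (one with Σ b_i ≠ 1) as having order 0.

b = (31/90, 2/45, -4/9, 19/18)
c = (0, 5/2, 3/2, 1)
Ac = (0, 0, 3/16, 9/38)
Σ b_i: 31/90·1 + 2/45·1 + (-4/9)·1 + 19/18·1 = 1 ✓
b·c: 2/45·5/2 + (-4/9)·3/2 + 19/18·1 = 1/2 ✓
b·c²: 2/45·25/4 + (-4/9)·9/4 + 19/18·1 = 1/3 ✓
b·Ac: (-4/9)·3/16 + 19/18·9/38 = 1/6 ✓
b·c³: 2/45·125/8 + (-4/9)·27/8 + 19/18·1 = 1/4 ✓
b·(c∘Ac): (-4/9)·9/32 + 19/18·9/38 = 1/8 ✓
b·Ac²: (-4/9)·15/32 + 19/18·21/76 = 1/12 ✓
b·A²c: 19/18·3/76 = 1/24 ✓; 4 stages ⇒ order 4.

4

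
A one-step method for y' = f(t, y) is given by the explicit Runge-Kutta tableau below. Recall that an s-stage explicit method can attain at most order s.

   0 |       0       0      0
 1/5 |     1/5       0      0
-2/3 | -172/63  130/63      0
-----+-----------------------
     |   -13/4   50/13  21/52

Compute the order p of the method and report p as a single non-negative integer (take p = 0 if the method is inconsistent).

b = (-13/4, 50/13, 21/52)
c = (0, 1/5, -2/3)
Ac = (0, 0, 26/63)
Σ b_i: (-13/4)·1 + 50/13·1 + 21/52·1 = 1 ✓
b·c: 50/13·1/5 + 21/52·(-2/3) = 1/2 ✓
b·c²: 50/13·1/25 + 21/52·4/9 = 1/3 ✓
b·Ac: 21/52·26/63 = 1/6 ✓; 3 stages ⇒ order 3.

3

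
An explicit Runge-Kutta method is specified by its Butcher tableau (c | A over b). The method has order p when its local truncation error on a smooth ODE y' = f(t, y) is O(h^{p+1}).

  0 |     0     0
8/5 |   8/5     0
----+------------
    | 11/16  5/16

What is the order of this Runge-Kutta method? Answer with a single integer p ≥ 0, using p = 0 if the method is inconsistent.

b = (11/16, 5/16)
c = (0, 8/5)
Σ b_i: 11/16·1 + 5/16·1 = 1 ✓
b·c: 5/16·8/5 = 1/2 ✓; 2 stages ⇒ order 2.

2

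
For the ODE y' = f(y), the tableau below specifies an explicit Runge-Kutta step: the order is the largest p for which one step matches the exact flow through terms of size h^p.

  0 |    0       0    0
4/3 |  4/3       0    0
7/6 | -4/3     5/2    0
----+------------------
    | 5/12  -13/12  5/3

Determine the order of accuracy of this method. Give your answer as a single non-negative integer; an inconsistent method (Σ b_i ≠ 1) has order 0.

b = (5/12, -13/12, 5/3)
c = (0, 4/3, 7/6)
Ac = (0, 0, 10/3)
Σ b_i: 5/12·1 + (-13/12)·1 + 5/3·1 = 1 ✓
b·c: (-13/12)·4/3 + 5/3·7/6 = 1/2 ✓
b·c²: (-13/12)·16/9 + 5/3·49/36 = 37/108 ≠ 1/3 ⇒ order 2.
b·Ac: 5/3·10/3 = 50/9 ≠ 1/6

2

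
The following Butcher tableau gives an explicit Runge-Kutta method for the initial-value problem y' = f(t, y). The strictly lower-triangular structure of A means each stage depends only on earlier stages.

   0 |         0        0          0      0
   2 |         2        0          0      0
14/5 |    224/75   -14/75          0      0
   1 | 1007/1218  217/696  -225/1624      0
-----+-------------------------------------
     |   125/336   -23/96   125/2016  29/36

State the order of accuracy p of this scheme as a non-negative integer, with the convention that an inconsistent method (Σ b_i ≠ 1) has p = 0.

b = (125/336, -23/96, 125/2016, 29/36)
c = (0, 2, 14/5, 1)
Ac = (0, 0, -28/75, 41/174)
Σ b_i: 125/336·1 + (-23/96)·1 + 125/2016·1 + 29/36·1 = 1 ✓
b·c: (-23/96)·2 + 125/2016·14/5 + 29/36·1 = 1/2 ✓
b·c²: (-23/96)·4 + 125/2016·196/25 + 29/36·1 = 1/3 ✓
b·Ac: 125/2016·(-28/75) + 29/36·41/174 = 1/6 ✓
b·c³: (-23/96)·8 + 125/2016·2744/125 + 29/36·1 = 1/4 ✓
b·(c∘Ac): 125/2016·(-392/375) + 29/36·41/174 = 1/8 ✓
b·Ac²: 125/2016·(-56/75) + 29/36·14/87 = 1/12 ✓
b·A²c: 29/36·3/58 = 1/24 ✓; 4 stages ⇒ order 4.

4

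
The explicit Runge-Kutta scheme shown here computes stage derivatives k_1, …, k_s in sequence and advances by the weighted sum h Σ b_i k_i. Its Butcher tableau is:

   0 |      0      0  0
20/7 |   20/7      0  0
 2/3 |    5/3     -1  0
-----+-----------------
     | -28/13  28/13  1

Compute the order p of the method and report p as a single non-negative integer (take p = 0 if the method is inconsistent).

1

b = (-28/13, 28/13, 1)
c = (0, 20/7, 2/3)
Ac = (0, 0, -20/7)
Σ b_i: (-28/13)·1 + 28/13·1 + 1·1 = 1 ✓
b·c: 28/13·20/7 + 1·2/3 = 266/39 ≠ 1/2 ⇒ order 1.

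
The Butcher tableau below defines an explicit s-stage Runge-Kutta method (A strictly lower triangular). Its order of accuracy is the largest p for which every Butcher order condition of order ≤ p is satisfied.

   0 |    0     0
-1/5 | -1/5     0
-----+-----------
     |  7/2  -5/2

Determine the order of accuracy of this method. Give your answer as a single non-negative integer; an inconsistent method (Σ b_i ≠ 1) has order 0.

2

b = (7/2, -5/2)
c = (0, -1/5)
Σ b_i: 7/2·1 + (-5/2)·1 = 1 ✓
b·c: (-5/2)·(-1/5) = 1/2 ✓; 2 stages ⇒ order 2.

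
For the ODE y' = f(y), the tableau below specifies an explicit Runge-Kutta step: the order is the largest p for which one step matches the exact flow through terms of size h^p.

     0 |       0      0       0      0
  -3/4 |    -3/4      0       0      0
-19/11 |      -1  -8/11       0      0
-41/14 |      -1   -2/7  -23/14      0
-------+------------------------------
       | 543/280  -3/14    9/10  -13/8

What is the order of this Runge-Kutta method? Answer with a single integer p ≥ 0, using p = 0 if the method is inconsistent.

1

b = (543/280, -3/14, 9/10, -13/8)
c = (0, -3/4, -19/11, -41/14)
Ac = (0, 0, 6/11, 235/77)
Σ b_i: 543/280·1 + (-3/14)·1 + 9/10·1 + (-13/8)·1 = 1 ✓
b·c: (-3/14)·(-3/4) + 9/10·(-19/11) + (-13/8)·(-41/14) = 20729/6160 ≠ 1/2 ⇒ order 1.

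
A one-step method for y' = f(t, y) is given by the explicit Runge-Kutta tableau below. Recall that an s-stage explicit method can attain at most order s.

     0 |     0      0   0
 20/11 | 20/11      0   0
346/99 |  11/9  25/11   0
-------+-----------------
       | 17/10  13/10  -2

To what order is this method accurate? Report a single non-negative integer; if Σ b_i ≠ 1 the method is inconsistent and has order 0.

1

b = (17/10, 13/10, -2)
c = (0, 20/11, 346/99)
Ac = (0, 0, 500/121)
Σ b_i: 17/10·1 + 13/10·1 + (-2)·1 = 1 ✓
b·c: 13/10·20/11 + (-2)·346/99 = -458/99 ≠ 1/2 ⇒ order 1.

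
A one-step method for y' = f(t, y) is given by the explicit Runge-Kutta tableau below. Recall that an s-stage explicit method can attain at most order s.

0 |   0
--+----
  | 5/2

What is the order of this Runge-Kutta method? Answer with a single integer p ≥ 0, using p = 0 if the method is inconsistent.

b = (5/2)
c = (0)
Σ b_i: 5/2·1 = 5/2 ≠ 1 ⇒ order 0.

0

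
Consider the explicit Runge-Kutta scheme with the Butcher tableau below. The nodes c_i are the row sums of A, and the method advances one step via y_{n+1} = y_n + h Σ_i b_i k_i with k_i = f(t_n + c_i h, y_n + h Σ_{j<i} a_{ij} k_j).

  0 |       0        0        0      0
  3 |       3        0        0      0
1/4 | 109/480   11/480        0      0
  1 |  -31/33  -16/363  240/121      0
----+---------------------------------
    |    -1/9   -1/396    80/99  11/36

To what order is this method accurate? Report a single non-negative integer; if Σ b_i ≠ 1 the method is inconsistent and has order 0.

4

b = (-1/9, -1/396, 80/99, 11/36)
c = (0, 3, 1/4, 1)
Ac = (0, 0, 11/160, 4/11)
Σ b_i: (-1/9)·1 + (-1/396)·1 + 80/99·1 + 11/36·1 = 1 ✓
b·c: (-1/396)·3 + 80/99·1/4 + 11/36·1 = 1/2 ✓
b·c²: (-1/396)·9 + 80/99·1/16 + 11/36·1 = 1/3 ✓
b·Ac: 80/99·11/160 + 11/36·4/11 = 1/6 ✓
b·c³: (-1/396)·27 + 80/99·1/64 + 11/36·1 = 1/4 ✓
b·(c∘Ac): 80/99·11/640 + 11/36·4/11 = 1/8 ✓
b·Ac²: 80/99·33/160 + 11/36·(-3/11) = 1/12 ✓
b·A²c: 11/36·3/22 = 1/24 ✓; 4 stages ⇒ order 4.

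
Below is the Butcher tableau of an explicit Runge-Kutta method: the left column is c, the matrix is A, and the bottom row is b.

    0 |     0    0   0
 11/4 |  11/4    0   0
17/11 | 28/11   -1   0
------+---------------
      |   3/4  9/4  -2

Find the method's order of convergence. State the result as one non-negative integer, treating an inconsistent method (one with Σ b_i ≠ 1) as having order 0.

b = (3/4, 9/4, -2)
c = (0, 11/4, 17/11)
Ac = (0, 0, -11/4)
Σ b_i: 3/4·1 + 9/4·1 + (-2)·1 = 1 ✓
b·c: 9/4·11/4 + (-2)·17/11 = 545/176 ≠ 1/2 ⇒ order 1.

1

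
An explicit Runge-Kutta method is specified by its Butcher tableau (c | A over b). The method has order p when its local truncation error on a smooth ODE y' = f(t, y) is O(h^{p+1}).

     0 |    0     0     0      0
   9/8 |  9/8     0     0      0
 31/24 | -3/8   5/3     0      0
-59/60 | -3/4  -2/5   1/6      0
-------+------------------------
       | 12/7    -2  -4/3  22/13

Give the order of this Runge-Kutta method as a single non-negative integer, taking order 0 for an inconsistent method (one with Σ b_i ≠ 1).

b = (12/7, -2, -4/3, 22/13)
c = (0, 9/8, 31/24, -59/60)
Ac = (0, 0, 15/8, -169/720)
Σ b_i: 12/7·1 + (-2)·1 + (-4/3)·1 + 22/13·1 = 20/273 ≠ 1 ⇒ order 0.

0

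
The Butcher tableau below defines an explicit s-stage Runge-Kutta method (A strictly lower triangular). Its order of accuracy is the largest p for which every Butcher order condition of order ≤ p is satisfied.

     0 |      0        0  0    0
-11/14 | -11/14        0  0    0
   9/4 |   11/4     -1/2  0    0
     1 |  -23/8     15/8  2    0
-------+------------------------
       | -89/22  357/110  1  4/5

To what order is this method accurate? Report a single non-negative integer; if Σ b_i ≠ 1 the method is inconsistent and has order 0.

b = (-89/22, 357/110, 1, 4/5)
c = (0, -11/14, 9/4, 1)
Ac = (0, 0, 11/28, 339/112)
Σ b_i: (-89/22)·1 + 357/110·1 + 1·1 + 4/5·1 = 1 ✓
b·c: 357/110·(-11/14) + 1·9/4 + 4/5·1 = 1/2 ✓
b·c²: 357/110·121/196 + 1·81/16 + 4/5·1 = 881/112 ≠ 1/3 ⇒ order 2.
b·Ac: 1·11/28 + 4/5·339/112 = 197/70 ≠ 1/6

2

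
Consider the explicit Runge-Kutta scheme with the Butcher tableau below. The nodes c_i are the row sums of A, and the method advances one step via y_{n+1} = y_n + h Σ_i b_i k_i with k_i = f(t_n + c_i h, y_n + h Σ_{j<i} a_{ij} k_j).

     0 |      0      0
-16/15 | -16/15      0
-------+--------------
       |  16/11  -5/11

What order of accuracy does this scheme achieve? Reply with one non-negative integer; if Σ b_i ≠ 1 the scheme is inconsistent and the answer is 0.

b = (16/11, -5/11)
c = (0, -16/15)
Σ b_i: 16/11·1 + (-5/11)·1 = 1 ✓
b·c: (-5/11)·(-16/15) = 16/33 ≠ 1/2 ⇒ order 1.

1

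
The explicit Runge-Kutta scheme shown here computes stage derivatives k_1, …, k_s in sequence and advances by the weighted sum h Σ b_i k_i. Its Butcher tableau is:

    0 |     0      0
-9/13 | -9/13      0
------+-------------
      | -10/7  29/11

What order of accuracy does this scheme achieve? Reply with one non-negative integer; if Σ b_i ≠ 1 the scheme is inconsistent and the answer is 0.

b = (-10/7, 29/11)
c = (0, -9/13)
Σ b_i: (-10/7)·1 + 29/11·1 = 93/77 ≠ 1 ⇒ order 0.

0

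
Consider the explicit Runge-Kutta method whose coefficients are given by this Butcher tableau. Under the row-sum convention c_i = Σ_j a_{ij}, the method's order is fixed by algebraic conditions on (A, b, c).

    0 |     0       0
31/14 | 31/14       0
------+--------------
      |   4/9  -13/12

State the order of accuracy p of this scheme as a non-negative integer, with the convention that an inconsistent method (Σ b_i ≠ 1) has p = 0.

b = (4/9, -13/12)
c = (0, 31/14)
Σ b_i: 4/9·1 + (-13/12)·1 = -23/36 ≠ 1 ⇒ order 0.

0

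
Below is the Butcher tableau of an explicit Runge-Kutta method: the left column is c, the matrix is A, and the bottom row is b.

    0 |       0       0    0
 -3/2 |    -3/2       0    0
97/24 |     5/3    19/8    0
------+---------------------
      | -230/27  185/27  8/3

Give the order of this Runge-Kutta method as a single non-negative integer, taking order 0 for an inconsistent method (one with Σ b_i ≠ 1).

b = (-230/27, 185/27, 8/3)
c = (0, -3/2, 97/24)
Ac = (0, 0, -57/16)
Σ b_i: (-230/27)·1 + 185/27·1 + 8/3·1 = 1 ✓
b·c: 185/27·(-3/2) + 8/3·97/24 = 1/2 ✓
b·c²: 185/27·9/4 + 8/3·9409/576 = 12739/216 ≠ 1/3 ⇒ order 2.
b·Ac: 8/3·(-57/16) = -19/2 ≠ 1/6

2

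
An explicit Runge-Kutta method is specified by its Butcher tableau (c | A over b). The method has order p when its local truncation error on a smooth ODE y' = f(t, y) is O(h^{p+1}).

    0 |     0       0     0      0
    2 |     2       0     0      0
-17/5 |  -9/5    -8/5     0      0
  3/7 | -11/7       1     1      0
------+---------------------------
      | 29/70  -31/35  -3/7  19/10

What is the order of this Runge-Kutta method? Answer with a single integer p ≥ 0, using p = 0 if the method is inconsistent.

b = (29/70, -31/35, -3/7, 19/10)
c = (0, 2, -17/5, 3/7)
Ac = (0, 0, -16/5, -7/5)
Σ b_i: 29/70·1 + (-31/35)·1 + (-3/7)·1 + 19/10·1 = 1 ✓
b·c: (-31/35)·2 + (-3/7)·(-17/5) + 19/10·3/7 = 1/2 ✓
b·c²: (-31/35)·4 + (-3/7)·289/25 + 19/10·9/49 = -19963/2450 ≠ 1/3 ⇒ order 2.
b·Ac: (-3/7)·(-16/5) + 19/10·(-7/5) = -451/350 ≠ 1/6

2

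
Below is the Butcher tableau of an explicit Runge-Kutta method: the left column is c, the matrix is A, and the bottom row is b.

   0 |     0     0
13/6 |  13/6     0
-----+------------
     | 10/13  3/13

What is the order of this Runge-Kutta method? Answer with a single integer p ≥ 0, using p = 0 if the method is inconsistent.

b = (10/13, 3/13)
c = (0, 13/6)
Σ b_i: 10/13·1 + 3/13·1 = 1 ✓
b·c: 3/13·13/6 = 1/2 ✓; 2 stages ⇒ order 2.

2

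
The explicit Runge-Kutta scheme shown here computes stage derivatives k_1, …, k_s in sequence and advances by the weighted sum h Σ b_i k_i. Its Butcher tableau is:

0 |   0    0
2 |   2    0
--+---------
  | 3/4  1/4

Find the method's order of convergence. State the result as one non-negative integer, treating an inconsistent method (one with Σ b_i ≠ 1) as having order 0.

b = (3/4, 1/4)
c = (0, 2)
Σ b_i: 3/4·1 + 1/4·1 = 1 ✓
b·c: 1/4·2 = 1/2 ✓; 2 stages ⇒ order 2.

2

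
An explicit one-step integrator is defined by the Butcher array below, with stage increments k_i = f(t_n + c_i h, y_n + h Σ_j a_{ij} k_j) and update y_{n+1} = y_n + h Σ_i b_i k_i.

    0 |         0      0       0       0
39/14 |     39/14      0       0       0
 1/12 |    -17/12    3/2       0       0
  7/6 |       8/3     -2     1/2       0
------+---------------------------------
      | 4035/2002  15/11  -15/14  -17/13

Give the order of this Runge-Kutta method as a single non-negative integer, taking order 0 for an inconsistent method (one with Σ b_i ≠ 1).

b = (4035/2002, 15/11, -15/14, -17/13)
c = (0, 39/14, 1/12, 7/6)
Ac = (0, 0, 117/28, -929/168)
Σ b_i: 4035/2002·1 + 15/11·1 + (-15/14)·1 + (-17/13)·1 = 1 ✓
b·c: 15/11·39/14 + (-15/14)·1/12 + (-17/13)·7/6 = 52463/24024 ≠ 1/2 ⇒ order 1.

1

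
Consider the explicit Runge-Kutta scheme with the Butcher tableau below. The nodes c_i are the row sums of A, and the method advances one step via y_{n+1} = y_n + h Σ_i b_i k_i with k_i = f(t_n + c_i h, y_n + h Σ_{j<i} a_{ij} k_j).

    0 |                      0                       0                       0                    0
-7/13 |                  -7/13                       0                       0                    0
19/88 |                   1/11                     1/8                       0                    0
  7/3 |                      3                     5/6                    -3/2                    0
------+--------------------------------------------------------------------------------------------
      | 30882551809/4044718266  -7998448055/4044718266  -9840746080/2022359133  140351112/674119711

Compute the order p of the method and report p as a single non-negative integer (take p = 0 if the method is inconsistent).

b = (30882551809/4044718266, -7998448055/4044718266, -9840746080/2022359133, 140351112/674119711)
c = (0, -7/13, 19/88, 7/3)
Ac = (0, 0, -7/104, -5303/6864)
Σ b_i: 30882551809/4044718266·1 + (-7998448055/4044718266)·1 + (-9840746080/2022359133)·1 + 140351112/674119711·1 = 1 ✓
b·c: (-7998448055/4044718266)·(-7/13) + (-9840746080/2022359133)·19/88 + 140351112/674119711·7/3 = 1/2 ✓
b·c²: (-7998448055/4044718266)·49/169 + (-9840746080/2022359133)·361/7744 + 140351112/674119711·49/9 = 1/3 ✓
b·Ac: (-9840746080/2022359133)·(-7/104) + 140351112/674119711·(-5303/6864) = 1/6 ✓
b·c³: (-7998448055/4044718266)·(-343/2197) + (-9840746080/2022359133)·6859/681472 + 140351112/674119711·343/27 = 13440299404787/4627157696304 ≠ 1/4 ⇒ order 3.
b·(c∘Ac): (-9840746080/2022359133)·(-133/9152) + 140351112/674119711·(-37121/20592) = -616019698/2022359133 ≠ 1/8
b·Ac²: (-9840746080/2022359133)·49/1352 + 140351112/674119711·1348199/7852416 = -650621772103/4627157696304 ≠ 1/12
b·A²c: 140351112/674119711·21/208 = 368421669/17527112486 ≠ 1/24

3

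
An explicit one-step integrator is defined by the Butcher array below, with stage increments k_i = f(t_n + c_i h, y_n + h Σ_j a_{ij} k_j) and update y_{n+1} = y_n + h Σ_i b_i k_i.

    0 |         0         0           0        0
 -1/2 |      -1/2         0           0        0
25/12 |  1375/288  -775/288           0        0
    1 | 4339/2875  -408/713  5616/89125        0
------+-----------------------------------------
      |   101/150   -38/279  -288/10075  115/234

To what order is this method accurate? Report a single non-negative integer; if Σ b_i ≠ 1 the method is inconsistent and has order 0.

4

b = (101/150, -38/279, -288/10075, 115/234)
c = (0, -1/2, 25/12, 1)
Ac = (0, 0, 775/576, 48/115)
Σ b_i: 101/150·1 + (-38/279)·1 + (-288/10075)·1 + 115/234·1 = 1 ✓
b·c: (-38/279)·(-1/2) + (-288/10075)·25/12 + 115/234·1 = 1/2 ✓
b·c²: (-38/279)·1/4 + (-288/10075)·625/144 + 115/234·1 = 1/3 ✓
b·Ac: (-288/10075)·775/576 + 115/234·48/115 = 1/6 ✓
b·c³: (-38/279)·(-1/8) + (-288/10075)·15625/1728 + 115/234·1 = 1/4 ✓
b·(c∘Ac): (-288/10075)·19375/6912 + 115/234·48/115 = 1/8 ✓
b·Ac²: (-288/10075)·(-775/1152) + 115/234·3/23 = 1/12 ✓
b·A²c: 115/234·39/460 = 1/24 ✓; 4 stages ⇒ order 4.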